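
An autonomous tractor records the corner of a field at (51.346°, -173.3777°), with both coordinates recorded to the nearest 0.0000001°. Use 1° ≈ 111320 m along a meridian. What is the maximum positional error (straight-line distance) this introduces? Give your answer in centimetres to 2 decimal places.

0.66 centimetres

Rounding to 7 decimal places leaves each coordinate within ±5e-08° of the true value.
North–south component: 5e-08° × 111320 = 0.005566 m.
East–west component at 51.346°: 5e-08° × 111320 × cos 51.346° ≈ 5e-08 × 69532.2 ≈ 0.00347661 m.
The two errors are perpendicular, so the maximum displacement is √(0.005566² + 0.00347661²) ≈ 0.00656256 m.
That is 0.00656256 m = 0.65626 cm.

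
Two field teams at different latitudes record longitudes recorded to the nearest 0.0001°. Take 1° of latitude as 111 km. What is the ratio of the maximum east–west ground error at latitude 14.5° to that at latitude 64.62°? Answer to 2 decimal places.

Rounding to 4 decimal places leaves the longitude within ±5e-05° of the true value.
At 14.5°: 5e-05° × 111000 × cos 14.5° = 5e-05 × 111000 × 0.9681 ≈ 5.3732 m.
Error at 64.62° = 5e-05° × 111000 × cos 64.62° ≈ 5.55 × 0.4286 = 2.3788 m.
Ratio: 5.3732 / 2.3788 = cos 14.5° / cos 64.62° ≈ 2.2588.

2.26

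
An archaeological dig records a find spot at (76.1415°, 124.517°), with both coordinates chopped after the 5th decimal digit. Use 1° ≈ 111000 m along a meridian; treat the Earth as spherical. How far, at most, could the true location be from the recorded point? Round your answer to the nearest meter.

Truncating at 5 decimal places can drop up to a full unit in the last place, so each coordinate may be off by as much as 1e-05°.
N–S: 1e-05° × 111000 m/° = 1.11 m.
East–west component at 76.1415°: 1e-05° × 111000 × cos 76.1415° ≈ 1e-05 × 26587.3 ≈ 0.265873 m.
Worst case both components are at the extreme and orthogonal: √(1.11² + 0.265873²) ≈ 1.1414 m.

1 meters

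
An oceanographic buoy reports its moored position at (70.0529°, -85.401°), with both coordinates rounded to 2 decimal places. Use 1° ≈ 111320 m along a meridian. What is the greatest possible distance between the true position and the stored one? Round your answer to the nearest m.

588 m

Rounding to 2 decimal places leaves each coordinate within ±0.005° of the true value.
Latitude error → 0.005 × 111320 = 556.6 m along the meridian.
E–W at 70.0529°: 0.005° × 111320 × cos 70.0529° = 0.005 × 111320 × 0.3412 ≈ 189.885 m.
Worst case both components are at the extreme and orthogonal: √(556.6² + 189.885²) ≈ 588.099 m.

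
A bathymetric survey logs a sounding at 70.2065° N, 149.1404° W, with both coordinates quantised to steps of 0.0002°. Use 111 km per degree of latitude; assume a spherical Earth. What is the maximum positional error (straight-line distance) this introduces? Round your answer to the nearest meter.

With a 0.0002° grid the true value lies within half a step, ±0.0002°/2 = ±0.0001°, of the stored one.
N–S: 0.0001° × 111000 m/° = 11.1 m.
Longitude error → 0.0001 × 111000 × cos 70.2065° = 0.0001 × 111000 × 0.3386 ≈ 3.75881 m.
Combining orthogonally: (11.1² + 3.75881²)^½ ≈ 11.7192 m.

12 meters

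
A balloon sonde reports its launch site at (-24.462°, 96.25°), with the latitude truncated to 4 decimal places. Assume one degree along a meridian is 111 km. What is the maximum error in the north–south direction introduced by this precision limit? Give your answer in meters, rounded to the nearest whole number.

Truncating at 4 decimal places can drop up to a full unit in the last place, so the latitude may be off by as much as 0.0001°.
Along the meridian that is 0.0001° × 111000 m/° = 11.1 m.

11 meters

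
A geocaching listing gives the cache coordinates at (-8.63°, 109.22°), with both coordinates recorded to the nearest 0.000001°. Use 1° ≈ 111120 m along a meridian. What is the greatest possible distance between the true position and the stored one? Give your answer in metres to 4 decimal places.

0.0781 metres

Rounding to 6 decimal places leaves each coordinate within ±5e-07° of the true value.
North–south component: 5e-07° × 111120 = 0.05556 m.
East–west component at 8.63°: 5e-07° × 111120 × cos 8.63° ≈ 5e-07 × 109862 ≈ 0.0549309 m.
The two errors are perpendicular, so the maximum displacement is √(0.05556² + 0.0549309²) ≈ 0.0781302 m.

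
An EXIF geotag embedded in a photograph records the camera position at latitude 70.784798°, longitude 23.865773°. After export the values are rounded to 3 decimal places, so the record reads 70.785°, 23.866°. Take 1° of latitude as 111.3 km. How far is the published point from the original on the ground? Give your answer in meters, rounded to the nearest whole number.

Δlat = 70.784798 − 70.785 = -0.000202°; Δlon = 23.865773 − 23.866 = -0.000227°.
N–S: -0.000202° × 111300 m/° = -22.4826 m.
East–west at this latitude: -0.000227° × 111300 × cos 70.785° ≈ -0.000227 × 36630.4 = -8.31509 m.
Combined displacement = (22.4826² + 8.31509²)^½ ≈ 23.971 m.

24 meters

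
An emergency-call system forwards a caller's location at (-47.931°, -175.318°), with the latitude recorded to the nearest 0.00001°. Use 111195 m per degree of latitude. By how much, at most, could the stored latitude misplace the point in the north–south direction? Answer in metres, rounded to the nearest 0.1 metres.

0.6 metres

Rounding to 5 decimal places leaves the latitude within ±5e-06° of the true value.
Along the meridian that is 5e-06° × 111195 m/° = 0.555975 m.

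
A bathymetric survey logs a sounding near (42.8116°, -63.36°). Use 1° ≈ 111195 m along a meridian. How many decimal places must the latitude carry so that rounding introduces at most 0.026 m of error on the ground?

One degree of latitude covers 111195 m.
With N decimal places the half-ulp bound is 0.5·10⁻ᴺ°, or 0.5·10⁻ᴺ × 111195 m on the ground.
Setting 55597.5 × 10⁻ᴺ ≤ 0.026 gives 10ᴺ ≥ 2.138e+06, i.e. N ≥ 6.33.
At 6 places the error can reach 0.0556 m, but 7 places keeps it to 0.00556 m.

7 decimal places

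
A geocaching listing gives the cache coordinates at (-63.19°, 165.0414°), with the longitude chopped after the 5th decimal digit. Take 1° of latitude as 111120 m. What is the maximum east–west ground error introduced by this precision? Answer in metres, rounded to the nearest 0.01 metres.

Truncating at 5 decimal places can drop up to a full unit in the last place, so the longitude may be off by as much as 1e-05°.
At latitude 63.19° a degree of longitude spans 111120 m × cos 63.19° = 111120 × 0.4510 ≈ 50118.8 m.
Maximum E–W displacement: 1e-05 × 50118.8 = 0.501188 m.

0.50 metres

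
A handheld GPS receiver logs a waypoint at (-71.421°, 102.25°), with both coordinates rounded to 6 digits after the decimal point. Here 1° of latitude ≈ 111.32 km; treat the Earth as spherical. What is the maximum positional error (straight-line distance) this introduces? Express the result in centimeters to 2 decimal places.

Rounding to 6 decimal places leaves each coordinate within ±5e-07° of the true value.
Latitude error → 5e-07 × 111320 = 0.05566 m along the meridian.
East–west component at 71.421°: 5e-07° × 111320 × cos 71.421° ≈ 5e-07 × 35467.9 ≈ 0.0177339 m.
The two errors are perpendicular, so the maximum displacement is √(0.05566² + 0.0177339²) ≈ 0.0584168 m.
That is 0.0584168 m = 5.8417 cm.

5.84 centimeters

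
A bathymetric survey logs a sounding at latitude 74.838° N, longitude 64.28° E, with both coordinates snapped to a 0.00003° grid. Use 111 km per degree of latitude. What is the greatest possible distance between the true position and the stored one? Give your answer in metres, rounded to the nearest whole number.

With a 0.00003° grid the true value lies within half a step, ±0.00003°/2 = ±1.5e-05°, of the stored one.
Latitude error → 1.5e-05 × 111000 = 1.665 m along the meridian.
East–west component at 74.838°: 1.5e-05° × 111000 × cos 74.838° ≈ 1.5e-05 × 29031.9 ≈ 0.435479 m.
The two errors are perpendicular, so the maximum displacement is √(1.665² + 0.435479²) ≈ 1.72101 m.

2 metres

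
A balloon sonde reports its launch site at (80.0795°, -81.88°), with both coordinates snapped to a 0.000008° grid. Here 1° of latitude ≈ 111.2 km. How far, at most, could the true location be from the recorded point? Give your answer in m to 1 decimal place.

0.5 m

With a 0.000008° grid the true value lies within half a step, ±0.000008°/2 = ±4e-06°, of the stored one.
N–S: 4e-06° × 111200 m/° = 0.4448 m.
Longitude error → 4e-06 × 111200 × cos 80.0795° = 4e-06 × 111200 × 0.1723 ≈ 0.0766308 m.
The two errors are perpendicular, so the maximum displacement is √(0.4448² + 0.0766308²) ≈ 0.451353 m.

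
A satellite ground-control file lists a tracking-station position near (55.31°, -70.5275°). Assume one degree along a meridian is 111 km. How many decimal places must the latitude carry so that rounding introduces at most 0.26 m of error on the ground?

6

One degree of latitude covers 111000 m.
With N decimal places the half-ulp bound is 0.5·10⁻ᴺ°, or 0.5·10⁻ᴺ × 111000 m on the ground.
Setting 55500 × 10⁻ᴺ ≤ 0.26 gives 10ᴺ ≥ 2.135e+05, i.e. N ≥ 5.33.
At 5 places the error can reach 0.555 m, but 6 places keeps it to 0.0555 m.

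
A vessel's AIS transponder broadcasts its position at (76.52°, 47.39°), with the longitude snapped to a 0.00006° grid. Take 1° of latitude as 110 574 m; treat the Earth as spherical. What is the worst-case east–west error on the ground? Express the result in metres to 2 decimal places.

0.77 metres

With a 0.00006° grid the true value lies within half a step, ±0.00006°/2 = ±3e-05°, of the stored one.
At latitude 76.52° a degree of longitude spans 110574 m × cos 76.52° = 110574 × 0.2331 ≈ 25775.5 m.
So at most 3e-05° × 25775.5 ≈ 0.773264 m east–west.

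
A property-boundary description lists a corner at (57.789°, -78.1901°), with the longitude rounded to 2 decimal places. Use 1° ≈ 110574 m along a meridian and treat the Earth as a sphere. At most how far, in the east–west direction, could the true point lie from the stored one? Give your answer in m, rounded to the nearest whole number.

295 m

Rounding to 2 decimal places leaves the longitude within ±0.005° of the true value.
Parallels shrink by cos φ, so at 57.789° a degree of longitude is 110574 × 0.5330 ≈ 58940.2 m.
Maximum E–W displacement: 0.005 × 58940.2 = 294.701 m.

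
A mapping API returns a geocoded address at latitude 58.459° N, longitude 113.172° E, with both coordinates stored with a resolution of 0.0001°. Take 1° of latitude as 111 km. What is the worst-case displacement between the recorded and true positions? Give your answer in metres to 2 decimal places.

6.26 metres

With a 0.0001° grid the true value lies within half a step, ±0.0001°/2 = ±5e-05°, of the stored one.
N–S: 5e-05° × 111000 m/° = 5.55 m.
E–W at 58.459°: 5e-05° × 111000 × cos 58.459° = 5e-05 × 111000 × 0.5231 ≈ 2.90325 m.
The two errors are perpendicular, so the maximum displacement is √(5.55² + 2.90325²) ≈ 6.2635 m.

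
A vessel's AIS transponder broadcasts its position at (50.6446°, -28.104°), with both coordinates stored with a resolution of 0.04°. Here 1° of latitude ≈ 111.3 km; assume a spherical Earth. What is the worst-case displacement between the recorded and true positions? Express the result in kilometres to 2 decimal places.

2.64 kilometres

With a 0.04° grid the true value lies within half a step, ±0.04°/2 = ±0.02°, of the stored one.
Latitude error → 0.02 × 111300 = 2226 m along the meridian.
East–west component at 50.6446°: 0.02° × 111300 × cos 50.6446° ≈ 0.02 × 70578.5 ≈ 1411.57 m.
Worst case both components are at the extreme and orthogonal: √(2226² + 1411.57²) ≈ 2635.83 m.
That is 2635.83 m = 2.6358 km.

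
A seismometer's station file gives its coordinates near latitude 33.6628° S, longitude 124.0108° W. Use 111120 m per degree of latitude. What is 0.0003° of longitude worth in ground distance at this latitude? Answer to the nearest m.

0.0003° of longitude at 33.6628° is 0.0003 × 111120 × cos 33.6628° ≈ 0.0003 × 92486.8 = 27.746 m.

28 m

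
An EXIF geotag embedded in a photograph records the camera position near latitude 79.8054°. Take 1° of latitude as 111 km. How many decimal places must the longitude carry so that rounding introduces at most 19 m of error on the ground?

At 79.8054° one degree of longitude covers 111000 × cos 79.8054° ≈ 111000 × 0.1770 ≈ 19646.1 m.
With N decimal places the half-ulp bound is 0.5·10⁻ᴺ°, or 0.5·10⁻ᴺ × 19646.1 m on the ground.
Setting 9823.05 × 10⁻ᴺ ≤ 19 gives 10ᴺ ≥ 517, i.e. N ≥ 2.71.
N = 2 would give 98.2 m (too coarse); N = 3 gives 9.82 m ≤ 19 m.

3 decimal places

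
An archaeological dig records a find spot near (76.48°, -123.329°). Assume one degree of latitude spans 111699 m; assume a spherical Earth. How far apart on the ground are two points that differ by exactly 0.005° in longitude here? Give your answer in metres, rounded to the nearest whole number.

0.005° of longitude at 76.48° is 0.005 × 111699 × cos 76.48° ≈ 0.005 × 26113.5 = 130.568 m.

131 metres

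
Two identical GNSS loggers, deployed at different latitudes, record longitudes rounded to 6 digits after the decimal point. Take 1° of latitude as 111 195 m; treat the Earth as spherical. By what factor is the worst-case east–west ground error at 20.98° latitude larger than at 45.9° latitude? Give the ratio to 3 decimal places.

1.342

Rounding to 6 decimal places leaves the longitude within ±5e-07° of the true value.
At 20.98°: 5e-07° × 111195 × cos 20.98° = 5e-07 × 111195 × 0.9337 ≈ 0.051912 m.
At 45.9°: 5e-07° × 111195 × cos 45.9° = 5e-07 × 111195 × 0.6959 ≈ 0.038691 m.
The ratio reduces to cos 20.98° / cos 45.9° = 0.9337/0.6959 ≈ 1.3417.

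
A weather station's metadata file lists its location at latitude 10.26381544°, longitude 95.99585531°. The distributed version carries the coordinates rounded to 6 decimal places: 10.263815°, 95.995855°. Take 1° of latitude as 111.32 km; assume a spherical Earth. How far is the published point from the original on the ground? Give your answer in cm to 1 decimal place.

The latitude changed by +0.00000044° and the longitude by +0.00000031°.
N–S: 0.00000044° × 111320 m/° = 0.0489808 m.
East–west at this latitude: 0.00000031° × 111320 × cos 10.2638° ≈ 0.00000031 × 109539 = 0.033957 m.
Distance: √(0.0489808² + 0.033957²) ≈ 0.0596003 m.
That is 0.0596003 m = 5.96 cm.

6.0 cm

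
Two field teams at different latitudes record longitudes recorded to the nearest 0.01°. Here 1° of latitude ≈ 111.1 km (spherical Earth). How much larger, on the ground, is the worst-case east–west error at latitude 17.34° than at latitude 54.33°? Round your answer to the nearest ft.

677 ft

Rounding to 2 decimal places leaves the longitude within ±0.005° of the true value.
At 17.34°: 0.005° × 111100 × cos 17.34° = 0.005 × 111100 × 0.9546 ≈ 530.25 m.
Error at 54.33° = 0.005° × 111100 × cos 54.33° ≈ 555.5 × 0.5831 = 323.92 m.
So the lower-latitude error exceeds the higher by 530.25 − 323.92 = 206.33 m.
Converting: 206.333 m × 3.2808 ft/m ≈ 676.95 ft.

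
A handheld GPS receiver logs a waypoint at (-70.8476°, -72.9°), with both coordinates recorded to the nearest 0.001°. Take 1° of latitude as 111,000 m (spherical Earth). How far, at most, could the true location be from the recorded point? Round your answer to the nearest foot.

192 feet

Rounding to 3 decimal places leaves each coordinate within ±0.0005° of the true value.
North–south component: 0.0005° × 111000 = 55.5 m.
Longitude error → 0.0005 × 111000 × cos 70.8476° = 0.0005 × 111000 × 0.3281 ≈ 18.2085 m.
Worst case both components are at the extreme and orthogonal: √(55.5² + 18.2085²) ≈ 58.4106 m.
In feet: 58.4106 m ÷ 0.3048 ≈ 191.64 ft.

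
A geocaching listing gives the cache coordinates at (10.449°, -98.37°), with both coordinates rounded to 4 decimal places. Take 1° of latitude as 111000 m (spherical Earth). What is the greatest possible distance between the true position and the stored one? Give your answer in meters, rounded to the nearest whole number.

Rounding to 4 decimal places leaves each coordinate within ±5e-05° of the true value.
Latitude error → 5e-05 × 111000 = 5.55 m along the meridian.
E–W at 10.449°: 5e-05° × 111000 × cos 10.449° = 5e-05 × 111000 × 0.9834 ≈ 5.45796 m.
Combining orthogonally: (5.55² + 5.45796²)^½ ≈ 7.78408 m.

8 meters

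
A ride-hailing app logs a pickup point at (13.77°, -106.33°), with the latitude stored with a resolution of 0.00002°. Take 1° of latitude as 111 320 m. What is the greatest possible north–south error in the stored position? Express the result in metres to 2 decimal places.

With a 0.00002° grid the true value lies within half a step, ±0.00002°/2 = ±1e-05°, of the stored one.
North–south distance: 1e-05° × 111320 m/° = 1.1132 m.

1.11 metres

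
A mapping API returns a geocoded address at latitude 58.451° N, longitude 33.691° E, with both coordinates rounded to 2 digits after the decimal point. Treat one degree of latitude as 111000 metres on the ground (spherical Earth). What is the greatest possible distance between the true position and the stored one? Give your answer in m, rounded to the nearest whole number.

626 m

Rounding to 2 decimal places leaves each coordinate within ±0.005° of the true value.
Latitude error → 0.005 × 111000 = 555 m along the meridian.
Longitude error → 0.005 × 111000 × cos 58.451° = 0.005 × 111000 × 0.5232 ≈ 290.391 m.
Worst case both components are at the extreme and orthogonal: √(555² + 290.391²) ≈ 626.38 m.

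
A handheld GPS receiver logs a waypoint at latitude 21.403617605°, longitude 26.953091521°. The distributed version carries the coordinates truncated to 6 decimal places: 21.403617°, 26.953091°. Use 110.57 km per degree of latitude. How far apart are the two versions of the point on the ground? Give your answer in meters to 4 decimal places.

Δlat = 21.403617605 − 21.403617 = +0.000000605°; Δlon = 26.953091521 − 26.953091 = +0.000000521°.
N–S: 0.000000605° × 110570 m/° = 0.0668949 m.
East–west at this latitude: 0.000000521° × 110570 × cos 21.4036° ≈ 0.000000521 × 102944 = 0.053634 m.
Hypotenuse of the two orthogonal shifts: √(0.0668949² + 0.053634²) = 0.085741 m.

0.0857 meters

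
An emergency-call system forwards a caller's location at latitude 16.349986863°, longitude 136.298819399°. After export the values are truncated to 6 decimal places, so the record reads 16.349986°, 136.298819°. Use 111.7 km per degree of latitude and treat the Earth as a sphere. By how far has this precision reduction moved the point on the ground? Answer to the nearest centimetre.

Δlat = 16.349986863 − 16.349986 = +0.000000863°; Δlon = 136.298819399 − 136.298819 = +0.000000399°.
N–S: 0.000000863° × 111700 m/° = 0.0963971 m.
East–west at this latitude: 0.000000399° × 111700 × cos 16.35° ≈ 0.000000399 × 107183 = 0.042766 m.
Combined displacement = (0.0963971² + 0.042766²)^½ ≈ 0.105458 m.
That is 0.105458 m = 10.546 cm.

11 centimetres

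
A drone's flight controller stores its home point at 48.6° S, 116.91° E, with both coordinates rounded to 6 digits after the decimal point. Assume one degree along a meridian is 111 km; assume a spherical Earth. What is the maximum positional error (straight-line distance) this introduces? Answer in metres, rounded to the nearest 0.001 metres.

Rounding to 6 decimal places leaves each coordinate within ±5e-07° of the true value.
North–south component: 5e-07° × 111000 = 0.0555 m.
East–west component at 48.6°: 5e-07° × 111000 × cos 48.6° ≈ 5e-07 × 73405.6 ≈ 0.0367028 m.
Combining orthogonally: (0.0555² + 0.0367028²)^½ ≈ 0.0665383 m.

0.067 metres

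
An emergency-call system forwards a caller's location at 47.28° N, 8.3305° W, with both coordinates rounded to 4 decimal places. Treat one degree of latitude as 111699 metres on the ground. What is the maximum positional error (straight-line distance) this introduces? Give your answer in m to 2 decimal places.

6.75 m

Rounding to 4 decimal places leaves each coordinate within ±5e-05° of the true value.
N–S: 5e-05° × 111699 m/° = 5.58495 m.
East–west component at 47.28°: 5e-05° × 111699 × cos 47.28° ≈ 5e-05 × 75778.4 ≈ 3.78892 m.
Worst case both components are at the extreme and orthogonal: √(5.58495² + 3.78892²) ≈ 6.7489 m.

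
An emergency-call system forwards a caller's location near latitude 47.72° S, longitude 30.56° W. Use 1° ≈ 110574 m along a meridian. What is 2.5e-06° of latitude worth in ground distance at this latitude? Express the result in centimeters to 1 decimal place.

Along a meridian 2.5e-06° is 2.5e-06 × 110574 = 0.276435 m.
That is 0.276435 m = 27.643 cm.

27.6 centimeters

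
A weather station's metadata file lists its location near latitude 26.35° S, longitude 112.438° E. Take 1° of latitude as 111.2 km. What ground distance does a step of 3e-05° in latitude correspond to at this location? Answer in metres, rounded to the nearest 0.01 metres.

3.34 metres

3e-05° × 111200 m/° = 3.336 m.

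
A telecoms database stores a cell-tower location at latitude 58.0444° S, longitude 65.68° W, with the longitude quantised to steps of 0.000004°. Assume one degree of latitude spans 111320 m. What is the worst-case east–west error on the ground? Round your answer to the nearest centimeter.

12 centimeters

With a 0.000004° grid the true value lies within half a step, ±0.000004°/2 = ±2e-06°, of the stored one.
Parallels shrink by cos φ, so at 58.0444° a degree of longitude is 111320 × 0.5293 ≈ 58917.4 m.
So at most 2e-06° × 58917.4 ≈ 0.117835 m east–west.
That is 0.117835 m = 11.783 cm.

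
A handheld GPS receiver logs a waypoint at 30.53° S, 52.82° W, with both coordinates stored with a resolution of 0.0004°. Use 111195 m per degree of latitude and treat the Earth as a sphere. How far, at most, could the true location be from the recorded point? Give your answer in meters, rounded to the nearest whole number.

With a 0.0004° grid the true value lies within half a step, ±0.0004°/2 = ±0.0002°, of the stored one.
Latitude error → 0.0002 × 111195 = 22.239 m along the meridian.
East–west component at 30.53°: 0.0002° × 111195 × cos 30.53° ≈ 0.0002 × 95779.3 ≈ 19.1559 m.
Worst case both components are at the extreme and orthogonal: √(22.239² + 19.1559²) ≈ 29.3517 m.

29 meters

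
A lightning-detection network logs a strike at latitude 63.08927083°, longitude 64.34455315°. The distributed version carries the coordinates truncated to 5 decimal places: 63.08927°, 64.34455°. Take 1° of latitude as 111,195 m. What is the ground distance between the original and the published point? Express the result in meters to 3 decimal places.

0.183 meters

The latitude changed by +0.00000083° and the longitude by +0.00000315°.
North–south shift: 0.00000083 × 111195 = 0.0922918 m.
E–W at 63.0893°: 0.00000315° × 111195 × cos 63.0893° = 0.00000315 × 111195 × 0.4526 ≈ 0.15853 m.
Distance: √(0.0922918² + 0.15853²) ≈ 0.183438 m.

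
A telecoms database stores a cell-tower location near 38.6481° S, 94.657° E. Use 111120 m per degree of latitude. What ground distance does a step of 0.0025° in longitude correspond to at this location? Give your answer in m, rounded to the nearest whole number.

217 m

At 38.6481° a degree of longitude is 111120 × cos 38.6481° ≈ 86784.3 m, so 0.0025° corresponds to 216.961 m.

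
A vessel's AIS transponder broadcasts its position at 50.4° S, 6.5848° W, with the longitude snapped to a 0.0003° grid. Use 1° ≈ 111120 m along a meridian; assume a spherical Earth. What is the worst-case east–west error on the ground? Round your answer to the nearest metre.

With a 0.0003° grid the true value lies within half a step, ±0.0003°/2 = ±0.00015°, of the stored one.
At latitude 50.4° a degree of longitude spans 111120 m × cos 50.4° = 111120 × 0.6374 ≈ 70830.6 m.
East–west error: 0.00015° × 70830.6 m/° ≈ 10.6246 m.

11 metres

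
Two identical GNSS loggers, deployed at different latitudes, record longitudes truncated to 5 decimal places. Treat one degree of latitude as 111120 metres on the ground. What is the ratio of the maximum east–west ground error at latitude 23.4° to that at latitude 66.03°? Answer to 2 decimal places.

Truncating at 5 decimal places can drop up to a full unit in the last place, so the longitude may be off by as much as 1e-05°.
Error at 23.4° = 1e-05° × 111120 × cos 23.4° ≈ 1.1112 × 0.9178 = 1.0198 m.
Error at 66.03° = 1e-05° × 111120 × cos 66.03° ≈ 1.1112 × 0.4063 = 0.45143 m.
The ratio reduces to cos 23.4° / cos 66.03° = 0.9178/0.4063 ≈ 2.2590.

2.26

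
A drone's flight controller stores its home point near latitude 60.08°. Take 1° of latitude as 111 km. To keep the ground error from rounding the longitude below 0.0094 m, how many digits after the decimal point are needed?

7 decimal places

At 60.08° one degree of longitude covers 111000 × cos 60.08° ≈ 111000 × 0.4988 ≈ 55365.7 m.
Rounding to N decimal places gives at most 0.5 × 10⁻ᴺ degrees of error, i.e. 0.5 × 10⁻ᴺ × 55365.7 m.
Need 0.5 × 55365.7 × 10⁻ᴺ ≤ 0.0094 → 10⁻ᴺ ≤ 3.396e-07, so N ≥ 6.47.
N = 6 would give 0.0277 m (too coarse); N = 7 gives 0.00277 m ≤ 0.0094 m.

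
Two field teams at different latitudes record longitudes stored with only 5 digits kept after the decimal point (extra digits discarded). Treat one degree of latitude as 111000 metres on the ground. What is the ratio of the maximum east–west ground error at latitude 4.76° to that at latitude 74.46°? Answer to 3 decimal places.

Truncating at 5 decimal places can drop up to a full unit in the last place, so the longitude may be off by as much as 1e-05°.
At 4.76°: 1e-05° × 111000 × cos 4.76° = 1e-05 × 111000 × 0.9966 ≈ 1.1062 m.
At 74.46°: 1e-05° × 111000 × cos 74.46° = 1e-05 × 111000 × 0.2679 ≈ 0.29738 m.
The ratio reduces to cos 4.76° / cos 74.46° = 0.9966/0.2679 ≈ 3.7197.

3.720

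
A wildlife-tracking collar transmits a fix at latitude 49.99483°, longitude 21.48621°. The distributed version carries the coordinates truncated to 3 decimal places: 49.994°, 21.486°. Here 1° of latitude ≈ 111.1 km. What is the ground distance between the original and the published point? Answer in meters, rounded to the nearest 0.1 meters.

The latitude changed by +0.00083° and the longitude by +0.00021°.
North–south shift: 0.00083 × 111100 = 92.213 m.
E–W at 49.994°: 0.00021° × 111100 × cos 49.994° = 0.00021 × 111100 × 0.6429 ≈ 14.9987 m.
Hypotenuse of the two orthogonal shifts: √(92.213² + 14.9987²) = 93.4248 m.

93.4 meters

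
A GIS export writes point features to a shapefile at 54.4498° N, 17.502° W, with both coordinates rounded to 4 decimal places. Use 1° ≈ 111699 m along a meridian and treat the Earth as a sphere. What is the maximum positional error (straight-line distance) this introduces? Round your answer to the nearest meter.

6 meters

Rounding to 4 decimal places leaves each coordinate within ±5e-05° of the true value.
Latitude error → 5e-05 × 111699 = 5.58495 m along the meridian.
East–west component at 54.4498°: 5e-05° × 111699 × cos 54.4498° ≈ 5e-05 × 64943.6 ≈ 3.24718 m.
Worst case both components are at the extreme and orthogonal: √(5.58495² + 3.24718²) ≈ 6.46033 m.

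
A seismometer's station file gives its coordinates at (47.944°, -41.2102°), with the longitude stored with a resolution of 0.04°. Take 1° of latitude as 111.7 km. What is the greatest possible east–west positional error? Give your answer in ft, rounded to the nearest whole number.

4910 ft

With a 0.04° grid the true value lies within half a step, ±0.04°/2 = ±0.02°, of the stored one.
At latitude 47.944° a degree of longitude spans 111700 m × cos 47.944° = 111700 × 0.6699 ≈ 74823 m.
So at most 0.02° × 74823 ≈ 1496.46 m east–west.
Converting: 1496.46 m × 3.2808 ft/m ≈ 4909.6 ft.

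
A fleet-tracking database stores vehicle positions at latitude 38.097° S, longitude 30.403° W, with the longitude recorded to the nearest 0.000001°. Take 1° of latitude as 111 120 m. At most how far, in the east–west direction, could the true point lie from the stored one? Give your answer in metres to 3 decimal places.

0.044 metres

Rounding to 6 decimal places leaves the longitude within ±5e-07° of the true value.
Parallels shrink by cos φ, so at 38.097° a degree of longitude is 111120 × 0.7870 ≈ 87447.8 m.
Maximum E–W displacement: 5e-07 × 87447.8 = 0.0437239 m.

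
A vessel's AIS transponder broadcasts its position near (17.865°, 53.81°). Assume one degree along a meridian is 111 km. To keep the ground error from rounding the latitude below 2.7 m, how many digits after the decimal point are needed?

5

One degree of latitude covers 111000 m.
With N decimal places the half-ulp bound is 0.5·10⁻ᴺ°, or 0.5·10⁻ᴺ × 111000 m on the ground.
Setting 55500 × 10⁻ᴺ ≤ 2.7 gives 10ᴺ ≥ 2.056e+04, i.e. N ≥ 4.31.
N = 4 would give 5.55 m (too coarse); N = 5 gives 0.555 m ≤ 2.7 m.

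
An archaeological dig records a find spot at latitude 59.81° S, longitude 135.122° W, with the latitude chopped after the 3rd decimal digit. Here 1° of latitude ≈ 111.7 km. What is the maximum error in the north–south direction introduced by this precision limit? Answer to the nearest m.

Truncating at 3 decimal places can drop up to a full unit in the last place, so the latitude may be off by as much as 0.001°.
Along the meridian that is 0.001° × 111700 m/° = 111.7 m.

112 m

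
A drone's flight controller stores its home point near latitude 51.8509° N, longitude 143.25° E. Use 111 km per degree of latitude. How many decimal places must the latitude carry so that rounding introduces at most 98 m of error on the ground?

One degree of latitude covers 111000 m.
N decimal places → at most half a unit in the last place, 0.5 × 10⁻ᴺ° = 111000/2 × 10⁻ᴺ m.
Need 0.5 × 111000 × 10⁻ᴺ ≤ 98 → 10⁻ᴺ ≤ 1.766e-03, so N ≥ 2.75.
N = 2 would give 555 m (too coarse); N = 3 gives 55.5 m ≤ 98 m.

3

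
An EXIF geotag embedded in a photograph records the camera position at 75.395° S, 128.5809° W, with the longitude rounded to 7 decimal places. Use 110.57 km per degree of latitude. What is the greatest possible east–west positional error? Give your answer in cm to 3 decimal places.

Rounding to 7 decimal places leaves the longitude within ±5e-08° of the true value.
Parallels shrink by cos φ, so at 75.395° a degree of longitude is 110570 × 0.2522 ≈ 27880.6 m.
So at most 5e-08° × 27880.6 ≈ 0.00139403 m east–west.
That is 0.00139403 m = 0.1394 cm.

0.139 cm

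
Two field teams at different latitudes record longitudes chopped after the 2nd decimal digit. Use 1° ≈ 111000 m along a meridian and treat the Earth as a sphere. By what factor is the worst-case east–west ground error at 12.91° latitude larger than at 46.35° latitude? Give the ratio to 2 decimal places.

1.41

Truncating at 2 decimal places can drop up to a full unit in the last place, so the longitude may be off by as much as 0.01°.
Error at 12.91° = 0.01° × 111000 × cos 12.91° ≈ 1110 × 0.9747 = 1081.9 m.
Error at 46.35° = 0.01° × 111000 × cos 46.35° ≈ 1110 × 0.6903 = 766.18 m.
Ratio: 1081.9 / 766.18 = cos 12.91° / cos 46.35° ≈ 1.4121.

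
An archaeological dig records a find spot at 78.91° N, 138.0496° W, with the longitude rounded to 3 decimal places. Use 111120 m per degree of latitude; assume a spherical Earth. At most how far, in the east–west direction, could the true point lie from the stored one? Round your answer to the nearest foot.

Rounding to 3 decimal places leaves the longitude within ±0.0005° of the true value.
One degree of longitude at 78.91° is 111120 × cos 78.91° ≈ 111120 × 0.1924 = 21374 m.
East–west error: 0.0005° × 21374 m/° ≈ 10.687 m.
In feet: 10.687 m ÷ 0.3048 ≈ 35.062 ft.

35 feet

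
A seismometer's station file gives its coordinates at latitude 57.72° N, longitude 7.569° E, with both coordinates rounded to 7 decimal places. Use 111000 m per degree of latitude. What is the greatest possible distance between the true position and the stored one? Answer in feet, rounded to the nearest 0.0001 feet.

0.0206 feet

Rounding to 7 decimal places leaves each coordinate within ±5e-08° of the true value.
Latitude error → 5e-08 × 111000 = 0.00555 m along the meridian.
East–west component at 57.72°: 5e-08° × 111000 × cos 57.72° ≈ 5e-08 × 59280.4 ≈ 0.00296402 m.
Combining orthogonally: (0.00555² + 0.00296402²)^½ ≈ 0.00629189 m.
Converting: 0.00629189 m × 3.2808 ft/m ≈ 0.020643 ft.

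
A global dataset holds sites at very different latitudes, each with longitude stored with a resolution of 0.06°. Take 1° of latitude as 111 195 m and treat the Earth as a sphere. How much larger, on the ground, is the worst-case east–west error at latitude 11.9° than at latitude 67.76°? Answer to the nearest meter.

With a 0.06° grid the true value lies within half a step, ±0.06°/2 = ±0.03°, of the stored one.
Error at 11.9° = 0.03° × 111195 × cos 11.9° ≈ 3335.8 × 0.9785 = 3264.2 m.
Error at 67.76° = 0.03° × 111195 × cos 67.76° ≈ 3335.8 × 0.3785 = 1262.6 m.
Difference: 3264.2 − 1262.6 = 2001.6 m.

2002 meters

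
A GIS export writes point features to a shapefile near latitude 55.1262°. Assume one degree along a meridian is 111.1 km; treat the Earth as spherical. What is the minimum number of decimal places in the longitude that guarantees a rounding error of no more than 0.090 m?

6 decimal places

At 55.1262° one degree of longitude covers 111100 × cos 55.1262° ≈ 111100 × 0.5718 ≈ 63523.7 m.
With N decimal places the half-ulp bound is 0.5·10⁻ᴺ°, or 0.5·10⁻ᴺ × 63523.7 m on the ground.
Setting 31761.9 × 10⁻ᴺ ≤ 0.090 gives 10ᴺ ≥ 3.529e+05, i.e. N ≥ 5.55.
So 6 decimal places suffice (0.0318 m); 5 would allow up to 0.318 m.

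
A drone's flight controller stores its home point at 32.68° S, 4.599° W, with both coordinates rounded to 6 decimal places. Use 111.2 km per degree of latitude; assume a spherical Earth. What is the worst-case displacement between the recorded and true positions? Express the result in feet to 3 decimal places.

0.238 feet

Rounding to 6 decimal places leaves each coordinate within ±5e-07° of the true value.
N–S: 5e-07° × 111200 m/° = 0.0556 m.
E–W at 32.68°: 5e-07° × 111200 × cos 32.68° = 5e-07 × 111200 × 0.8417 ≈ 0.0467985 m.
Combining orthogonally: (0.0556² + 0.0467985²)^½ ≈ 0.0726736 m.
Converting: 0.0726736 m × 3.2808 ft/m ≈ 0.23843 ft.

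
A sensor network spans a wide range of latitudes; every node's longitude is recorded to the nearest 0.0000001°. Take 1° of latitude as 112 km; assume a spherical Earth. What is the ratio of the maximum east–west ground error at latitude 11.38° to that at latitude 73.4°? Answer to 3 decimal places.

3.432

Rounding to 7 decimal places leaves the longitude within ±5e-08° of the true value.
Error at 11.38° = 5e-08° × 112000 × cos 11.38° ≈ 0.0056 × 0.9803 = 0.0054899 m.
At 73.4°: 5e-08° × 112000 × cos 73.4° = 5e-08 × 112000 × 0.2857 ≈ 0.0015999 m.
The ratio reduces to cos 11.38° / cos 73.4° = 0.9803/0.2857 ≈ 3.4315.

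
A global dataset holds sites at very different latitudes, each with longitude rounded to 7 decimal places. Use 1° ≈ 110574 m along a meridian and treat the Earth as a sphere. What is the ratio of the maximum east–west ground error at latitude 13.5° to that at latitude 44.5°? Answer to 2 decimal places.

1.36

Rounding to 7 decimal places leaves the longitude within ±5e-08° of the true value.
At 13.5°: 5e-08° × 110574 × cos 13.5° = 5e-08 × 110574 × 0.9724 ≈ 0.0053759 m.
Error at 44.5° = 5e-08° × 110574 × cos 44.5° ≈ 0.0055287 × 0.7133 = 0.0039433 m.
The ratio reduces to cos 13.5° / cos 44.5° = 0.9724/0.7133 ≈ 1.3633.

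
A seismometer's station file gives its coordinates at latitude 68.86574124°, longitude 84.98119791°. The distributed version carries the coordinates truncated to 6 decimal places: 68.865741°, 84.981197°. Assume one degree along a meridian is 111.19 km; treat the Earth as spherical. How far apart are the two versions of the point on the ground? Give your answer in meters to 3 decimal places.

Δlat = 68.86574124 − 68.865741 = +0.00000024°; Δlon = 84.98119791 − 84.981197 = +0.00000091°.
North–south shift: 0.00000024 × 111190 = 0.0266856 m.
East–west at this latitude: 0.00000091° × 111190 × cos 68.8657° ≈ 0.00000091 × 40090.1 = 0.036482 m.
Combined displacement = (0.0266856² + 0.036482²)^½ ≈ 0.0452002 m.

0.045 meters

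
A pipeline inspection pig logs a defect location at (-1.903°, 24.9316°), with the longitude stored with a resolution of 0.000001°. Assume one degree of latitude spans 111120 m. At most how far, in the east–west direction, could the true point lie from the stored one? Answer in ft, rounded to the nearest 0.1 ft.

With a 0.000001° grid the true value lies within half a step, ±0.000001°/2 = ±5e-07°, of the stored one.
Parallels shrink by cos φ, so at 1.903° a degree of longitude is 111120 × 0.9994 ≈ 111059 m.
Maximum E–W displacement: 5e-07 × 111059 = 0.0555294 m.
In feet: 0.0555294 m ÷ 0.3048 ≈ 0.18218 ft.

0.2 ft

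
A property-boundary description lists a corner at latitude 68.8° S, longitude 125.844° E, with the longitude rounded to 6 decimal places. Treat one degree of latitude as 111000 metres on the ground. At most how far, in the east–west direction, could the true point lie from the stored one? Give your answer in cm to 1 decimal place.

Rounding to 6 decimal places leaves the longitude within ±5e-07° of the true value.
One degree of longitude at 68.8° is 111000 × cos 68.8° ≈ 111000 × 0.3616 = 40140.3 m.
So at most 5e-07° × 40140.3 ≈ 0.0200702 m east–west.
That is 0.0200702 m = 2.007 cm.

2.0 cm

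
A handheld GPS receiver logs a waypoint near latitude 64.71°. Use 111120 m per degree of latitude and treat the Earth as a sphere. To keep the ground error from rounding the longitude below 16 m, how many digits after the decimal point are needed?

At 64.71° one degree of longitude covers 111120 × cos 64.71° ≈ 111120 × 0.4272 ≈ 47470.5 m.
Rounding to N decimal places gives at most 0.5 × 10⁻ᴺ degrees of error, i.e. 0.5 × 10⁻ᴺ × 47470.5 m.
Setting 23735.2 × 10⁻ᴺ ≤ 16 gives 10ᴺ ≥ 1483, i.e. N ≥ 3.17.
N = 3 would give 23.7 m (too coarse); N = 4 gives 2.37 m ≤ 16 m.

4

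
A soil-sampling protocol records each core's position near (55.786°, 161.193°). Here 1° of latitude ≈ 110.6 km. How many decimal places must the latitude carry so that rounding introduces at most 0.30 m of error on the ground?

One degree of latitude covers 110600 m.
Rounding to N decimal places gives at most 0.5 × 10⁻ᴺ degrees of error, i.e. 0.5 × 10⁻ᴺ × 110600 m.
Setting 55300 × 10⁻ᴺ ≤ 0.30 gives 10ᴺ ≥ 1.843e+05, i.e. N ≥ 5.27.
At 5 places the error can reach 0.553 m, but 6 places keeps it to 0.0553 m.

6 decimal places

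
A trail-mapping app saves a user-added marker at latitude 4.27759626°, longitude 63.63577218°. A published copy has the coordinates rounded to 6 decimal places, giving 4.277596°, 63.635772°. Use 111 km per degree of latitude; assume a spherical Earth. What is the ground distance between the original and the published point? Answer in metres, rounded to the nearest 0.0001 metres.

0.0351 metres

Δlat = 4.27759626 − 4.277596 = +0.00000026°; Δlon = 63.63577218 − 63.635772 = +0.00000018°.
North–south shift: 0.00000026 × 111000 = 0.02886 m.
E–W at 4.2776°: 0.00000018° × 111000 × cos 4.2776° = 0.00000018 × 111000 × 0.9972 ≈ 0.0199243 m.
Hypotenuse of the two orthogonal shifts: √(0.02886² + 0.0199243²) = 0.0350696 m.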